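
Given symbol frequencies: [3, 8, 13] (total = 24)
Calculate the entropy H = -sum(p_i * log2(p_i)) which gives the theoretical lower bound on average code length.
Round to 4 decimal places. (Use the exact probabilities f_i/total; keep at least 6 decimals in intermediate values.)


Per-symbol terms -p_i * log2(p_i) with p_i = f_i/24:
  p = 3/24 = 0.125000: log2(p) = -3.000000, -p*log2(p) = 0.375000
  p = 8/24 = 0.333333: log2(p) = -1.584963, -p*log2(p) = 0.528321
  p = 13/24 = 0.541667: log2(p) = -0.884523, -p*log2(p) = 0.479117
H = 0.375000 + 0.528321 + 0.479117 = 1.382438

H = 1.3824 bits/symbol


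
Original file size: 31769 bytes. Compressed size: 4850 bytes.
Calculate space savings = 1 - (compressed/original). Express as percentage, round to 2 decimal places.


ratio = compressed/original = 4850/31769 = 0.152665
savings = 1 - ratio = 1 - 0.152665 = 0.847335
as a percentage: 0.847335 * 100 = 84.73%

Space savings = 1 - 4850/31769 = 84.73%


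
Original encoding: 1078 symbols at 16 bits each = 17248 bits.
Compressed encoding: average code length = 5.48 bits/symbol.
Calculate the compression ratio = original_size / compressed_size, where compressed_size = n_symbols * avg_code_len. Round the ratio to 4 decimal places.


original_size = n_symbols * orig_bits = 1078 * 16 = 17248 bits
compressed_size = n_symbols * avg_code_len = 1078 * 5.48 = 5907.44 bits
ratio = original_size / compressed_size = 17248 / 5907.44 = 2.9197

Compression ratio = 2.9197


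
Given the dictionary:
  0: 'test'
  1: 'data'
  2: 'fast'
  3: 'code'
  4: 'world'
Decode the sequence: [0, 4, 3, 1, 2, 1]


Look up each index in the dictionary:
  0 -> 'test'
  4 -> 'world'
  3 -> 'code'
  1 -> 'data'
  2 -> 'fast'
  1 -> 'data'

Decoded: "test world code data fast data"


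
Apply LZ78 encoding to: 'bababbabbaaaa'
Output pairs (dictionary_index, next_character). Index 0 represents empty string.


LZ78 encoding steps:
Dictionary: {0: ''}
Step 1: w='' (idx 0), next='b' -> output (0, 'b'), add 'b' as idx 1
Step 2: w='' (idx 0), next='a' -> output (0, 'a'), add 'a' as idx 2
Step 3: w='b' (idx 1), next='a' -> output (1, 'a'), add 'ba' as idx 3
Step 4: w='b' (idx 1), next='b' -> output (1, 'b'), add 'bb' as idx 4
Step 5: w='a' (idx 2), next='b' -> output (2, 'b'), add 'ab' as idx 5
Step 6: w='ba' (idx 3), next='a' -> output (3, 'a'), add 'baa' as idx 6
Step 7: w='a' (idx 2), next='a' -> output (2, 'a'), add 'aa' as idx 7


Encoded: [(0, 'b'), (0, 'a'), (1, 'a'), (1, 'b'), (2, 'b'), (3, 'a'), (2, 'a')]


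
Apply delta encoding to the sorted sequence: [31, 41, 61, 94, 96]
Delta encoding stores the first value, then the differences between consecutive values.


First value: 31
Deltas:
  41 - 31 = 10
  61 - 41 = 20
  94 - 61 = 33
  96 - 94 = 2


Delta encoded: [31, 10, 20, 33, 2]


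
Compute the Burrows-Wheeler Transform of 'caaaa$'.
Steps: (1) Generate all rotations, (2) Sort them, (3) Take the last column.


Rotations (sorted):
  0: $caaaa -> last char: a
  1: a$caaa -> last char: a
  2: aa$caa -> last char: a
  3: aaa$ca -> last char: a
  4: aaaa$c -> last char: c
  5: caaaa$ -> last char: $


BWT = aaaac$


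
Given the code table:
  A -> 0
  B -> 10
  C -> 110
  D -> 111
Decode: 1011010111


Decoding:
10 -> B
110 -> C
10 -> B
111 -> D


Result: BCBD


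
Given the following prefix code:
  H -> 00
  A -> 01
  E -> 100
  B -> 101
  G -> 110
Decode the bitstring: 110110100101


Decoding step by step:
Bits 110 -> G
Bits 110 -> G
Bits 100 -> E
Bits 101 -> B


Decoded message: GGEB


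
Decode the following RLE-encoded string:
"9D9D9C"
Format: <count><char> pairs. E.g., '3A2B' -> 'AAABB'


Expanding each <count><char> pair:
  9D -> 'DDDDDDDDD'
  9D -> 'DDDDDDDDD'
  9C -> 'CCCCCCCCC'

Decoded = DDDDDDDDDDDDDDDDDDCCCCCCCCC


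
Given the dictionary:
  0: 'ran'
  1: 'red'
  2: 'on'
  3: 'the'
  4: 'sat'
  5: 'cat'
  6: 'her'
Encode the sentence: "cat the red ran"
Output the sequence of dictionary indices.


Look up each word in the dictionary:
  'cat' -> 5
  'the' -> 3
  'red' -> 1
  'ran' -> 0

Encoded: [5, 3, 1, 0]


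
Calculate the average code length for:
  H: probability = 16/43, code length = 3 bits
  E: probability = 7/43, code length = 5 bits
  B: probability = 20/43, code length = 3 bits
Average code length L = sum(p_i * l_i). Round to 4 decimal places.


Weighted contributions p_i * l_i:
  H: (16/43) * 3 = 48/43
  E: (7/43) * 5 = 35/43
  B: (20/43) * 3 = 60/43
Sum = (48 + 35 + 60)/43 = 143/43

L = 143/43 = 3.3256 bits/symbol


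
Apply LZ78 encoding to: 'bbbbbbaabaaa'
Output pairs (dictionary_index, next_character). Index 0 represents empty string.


LZ78 encoding steps:
Dictionary: {0: ''}
Step 1: w='' (idx 0), next='b' -> output (0, 'b'), add 'b' as idx 1
Step 2: w='b' (idx 1), next='b' -> output (1, 'b'), add 'bb' as idx 2
Step 3: w='bb' (idx 2), next='b' -> output (2, 'b'), add 'bbb' as idx 3
Step 4: w='' (idx 0), next='a' -> output (0, 'a'), add 'a' as idx 4
Step 5: w='a' (idx 4), next='b' -> output (4, 'b'), add 'ab' as idx 5
Step 6: w='a' (idx 4), next='a' -> output (4, 'a'), add 'aa' as idx 6
Step 7: w='a' (idx 4), end of input -> output (4, '')


Encoded: [(0, 'b'), (1, 'b'), (2, 'b'), (0, 'a'), (4, 'b'), (4, 'a'), (4, '')]


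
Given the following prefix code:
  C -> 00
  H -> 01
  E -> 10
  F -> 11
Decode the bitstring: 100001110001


Decoding step by step:
Bits 10 -> E
Bits 00 -> C
Bits 01 -> H
Bits 11 -> F
Bits 00 -> C
Bits 01 -> H


Decoded message: ECHFCH


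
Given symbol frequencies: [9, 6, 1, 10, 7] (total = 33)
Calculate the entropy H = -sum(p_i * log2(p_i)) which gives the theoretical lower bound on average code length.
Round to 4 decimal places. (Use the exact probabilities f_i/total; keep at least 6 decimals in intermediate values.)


Per-symbol terms -p_i * log2(p_i) with p_i = f_i/33:
  p = 9/33 = 0.272727: log2(p) = -1.874469, -p*log2(p) = 0.511219
  p = 6/33 = 0.181818: log2(p) = -2.459432, -p*log2(p) = 0.447169
  p = 1/33 = 0.030303: log2(p) = -5.044394, -p*log2(p) = 0.152860
  p = 10/33 = 0.303030: log2(p) = -1.722466, -p*log2(p) = 0.521959
  p = 7/33 = 0.212121: log2(p) = -2.237039, -p*log2(p) = 0.474523
H = 0.511219 + 0.447169 + 0.152860 + 0.521959 + 0.474523 = 2.107730

H = 2.1077 bits/symbol


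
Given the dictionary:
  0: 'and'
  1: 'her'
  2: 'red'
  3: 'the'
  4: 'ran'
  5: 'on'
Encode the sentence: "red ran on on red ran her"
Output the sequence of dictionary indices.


Look up each word in the dictionary:
  'red' -> 2
  'ran' -> 4
  'on' -> 5
  'on' -> 5
  'red' -> 2
  'ran' -> 4
  'her' -> 1

Encoded: [2, 4, 5, 5, 2, 4, 1]


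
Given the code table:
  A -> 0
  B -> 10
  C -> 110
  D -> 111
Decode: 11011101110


Decoding:
110 -> C
111 -> D
0 -> A
111 -> D
0 -> A


Result: CDADA


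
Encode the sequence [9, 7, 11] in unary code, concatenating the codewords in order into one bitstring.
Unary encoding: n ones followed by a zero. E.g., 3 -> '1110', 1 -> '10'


Encode each number as n ones followed by a terminating 0:
  9 -> 1111111110 (10 bits)
  7 -> 11111110 (8 bits)
  11 -> 111111111110 (12 bits)
Total length = 10 + 8 + 12 = 30 bits.

Unary([9, 7, 11]) = 111111111011111110111111111110 (30 bits)


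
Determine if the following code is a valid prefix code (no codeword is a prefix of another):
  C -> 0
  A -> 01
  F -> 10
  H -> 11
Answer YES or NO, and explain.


Checking each pair (does one codeword prefix another?):
  C='0' vs A='01': prefix -- VIOLATION

NO -- this is NOT a valid prefix code. C (0) is a prefix of A (01).


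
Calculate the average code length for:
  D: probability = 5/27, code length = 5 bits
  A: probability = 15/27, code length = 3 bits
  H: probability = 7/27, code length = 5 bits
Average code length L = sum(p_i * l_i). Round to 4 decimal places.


Weighted contributions p_i * l_i:
  D: (5/27) * 5 = 25/27
  A: (15/27) * 3 = 45/27
  H: (7/27) * 5 = 35/27
Sum = (25 + 45 + 35)/27 = 105/27

L = 105/27 = 3.8889 bits/symbol


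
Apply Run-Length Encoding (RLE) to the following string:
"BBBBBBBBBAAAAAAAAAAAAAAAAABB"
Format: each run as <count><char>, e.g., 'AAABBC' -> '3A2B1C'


Scanning runs left to right:
  i=0: run of 'B' x 9 -> '9B'
  i=9: run of 'A' x 17 -> '17A'
  i=26: run of 'B' x 2 -> '2B'

RLE = 9B17A2B


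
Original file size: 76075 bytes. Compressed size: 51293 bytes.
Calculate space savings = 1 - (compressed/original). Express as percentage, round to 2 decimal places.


ratio = compressed/original = 51293/76075 = 0.674243
savings = 1 - ratio = 1 - 0.674243 = 0.325757
as a percentage: 0.325757 * 100 = 32.58%

Space savings = 1 - 51293/76075 = 32.58%


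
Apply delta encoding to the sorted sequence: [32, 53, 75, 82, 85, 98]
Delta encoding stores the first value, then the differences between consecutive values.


First value: 32
Deltas:
  53 - 32 = 21
  75 - 53 = 22
  82 - 75 = 7
  85 - 82 = 3
  98 - 85 = 13


Delta encoded: [32, 21, 22, 7, 3, 13]


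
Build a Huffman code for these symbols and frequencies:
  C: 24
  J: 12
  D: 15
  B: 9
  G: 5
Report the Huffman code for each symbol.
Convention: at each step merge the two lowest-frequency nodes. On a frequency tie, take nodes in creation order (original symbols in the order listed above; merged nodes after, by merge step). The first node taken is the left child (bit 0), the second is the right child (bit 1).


Huffman tree construction:
Step 1: Merge G(5) + B(9) = 14
Step 2: Merge J(12) + (G+B)(14) = 26
Step 3: Merge D(15) + C(24) = 39
Step 4: Merge (J+(G+B))(26) + (D+C)(39) = 65
Read each symbol's code off the tree from the root (left child = 0, right child = 1).

Codes:
  C: 11 (length 2)
  J: 00 (length 2)
  D: 10 (length 2)
  B: 011 (length 3)
  G: 010 (length 3)
Average code length: 144/65 = 2.2154 bits/symbol


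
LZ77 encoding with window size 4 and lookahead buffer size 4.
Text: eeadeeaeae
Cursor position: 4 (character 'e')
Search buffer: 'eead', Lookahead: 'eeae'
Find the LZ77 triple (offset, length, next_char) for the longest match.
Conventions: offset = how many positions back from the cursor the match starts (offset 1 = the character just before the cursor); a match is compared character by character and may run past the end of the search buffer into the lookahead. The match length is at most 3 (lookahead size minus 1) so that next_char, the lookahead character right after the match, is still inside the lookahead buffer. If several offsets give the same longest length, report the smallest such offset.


Try each offset into the search buffer:
  offset=1 (pos 3, char 'd'): match length 0
  offset=2 (pos 2, char 'a'): match length 0
  offset=3 (pos 1, char 'e'): match length 1
  offset=4 (pos 0, char 'e'): match length 3
Longest match has length 3 at offset 4.
next_char = character at position 4 + 3 = 7 -> 'e'

Best match: offset=4, length=3 (matching 'eea' starting at position 0)
LZ77 triple: (4, 3, 'e')


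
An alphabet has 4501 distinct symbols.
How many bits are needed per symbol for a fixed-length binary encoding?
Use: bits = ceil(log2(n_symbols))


log2(4501) = 12.136
Bracket: 2^12 = 4096 < 4501 <= 2^13 = 8192
So ceil(log2(4501)) = 13

bits = ceil(log2(4501)) = ceil(12.136) = 13 bits


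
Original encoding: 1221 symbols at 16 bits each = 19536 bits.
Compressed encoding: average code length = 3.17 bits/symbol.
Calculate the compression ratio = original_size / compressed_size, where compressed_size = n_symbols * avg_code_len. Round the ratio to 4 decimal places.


original_size = n_symbols * orig_bits = 1221 * 16 = 19536 bits
compressed_size = n_symbols * avg_code_len = 1221 * 3.17 = 3870.57 bits
ratio = original_size / compressed_size = 19536 / 3870.57 = 5.0473

Compression ratio = 5.0473


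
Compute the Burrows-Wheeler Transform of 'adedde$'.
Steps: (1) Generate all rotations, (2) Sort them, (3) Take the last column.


Rotations (sorted):
  0: $adedde -> last char: e
  1: adedde$ -> last char: $
  2: dde$ade -> last char: e
  3: de$aded -> last char: d
  4: dedde$a -> last char: a
  5: e$adedd -> last char: d
  6: edde$ad -> last char: d


BWT = e$edadd


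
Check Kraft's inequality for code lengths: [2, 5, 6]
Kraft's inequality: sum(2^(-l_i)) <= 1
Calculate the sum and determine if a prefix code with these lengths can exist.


Sum = 2^(-2) + 2^(-5) + 2^(-6)
    = 0.25 + 0.03125 + 0.015625
    = 19/64 = 0.296875
Since 0.296875 <= 1, Kraft's inequality IS satisfied.
A prefix code with these lengths CAN exist.

Kraft sum = 0.296875. Satisfied.


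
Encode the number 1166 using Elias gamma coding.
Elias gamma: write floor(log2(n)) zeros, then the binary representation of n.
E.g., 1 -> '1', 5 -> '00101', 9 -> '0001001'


num_bits = floor(log2(1166)) + 1 = 11
leading_zeros = num_bits - 1 = 10
binary(1166) = 10010001110

Elias gamma(1166) = '0000000000' + '10010001110' = 000000000010010001110 (21 bits)


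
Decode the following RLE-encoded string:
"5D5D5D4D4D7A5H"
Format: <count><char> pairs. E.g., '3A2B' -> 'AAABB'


Expanding each <count><char> pair:
  5D -> 'DDDDD'
  5D -> 'DDDDD'
  5D -> 'DDDDD'
  4D -> 'DDDD'
  4D -> 'DDDD'
  7A -> 'AAAAAAA'
  5H -> 'HHHHH'

Decoded = DDDDDDDDDDDDDDDDDDDDDDDAAAAAAAHHHHH


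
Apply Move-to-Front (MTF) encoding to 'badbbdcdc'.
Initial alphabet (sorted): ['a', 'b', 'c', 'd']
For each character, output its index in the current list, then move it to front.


MTF encoding:
'b': index 1 in ['a', 'b', 'c', 'd'] -> ['b', 'a', 'c', 'd']
'a': index 1 in ['b', 'a', 'c', 'd'] -> ['a', 'b', 'c', 'd']
'd': index 3 in ['a', 'b', 'c', 'd'] -> ['d', 'a', 'b', 'c']
'b': index 2 in ['d', 'a', 'b', 'c'] -> ['b', 'd', 'a', 'c']
'b': index 0 in ['b', 'd', 'a', 'c'] -> ['b', 'd', 'a', 'c']
'd': index 1 in ['b', 'd', 'a', 'c'] -> ['d', 'b', 'a', 'c']
'c': index 3 in ['d', 'b', 'a', 'c'] -> ['c', 'd', 'b', 'a']
'd': index 1 in ['c', 'd', 'b', 'a'] -> ['d', 'c', 'b', 'a']
'c': index 1 in ['d', 'c', 'b', 'a'] -> ['c', 'd', 'b', 'a']


Output: [1, 1, 3, 2, 0, 1, 3, 1, 1]


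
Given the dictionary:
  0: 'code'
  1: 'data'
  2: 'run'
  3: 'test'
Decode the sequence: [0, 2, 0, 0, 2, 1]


Look up each index in the dictionary:
  0 -> 'code'
  2 -> 'run'
  0 -> 'code'
  0 -> 'code'
  2 -> 'run'
  1 -> 'data'

Decoded: "code run code code run data"


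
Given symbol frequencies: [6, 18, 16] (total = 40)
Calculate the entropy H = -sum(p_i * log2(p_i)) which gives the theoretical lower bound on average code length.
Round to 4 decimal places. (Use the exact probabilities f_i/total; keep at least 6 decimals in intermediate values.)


Per-symbol terms -p_i * log2(p_i) with p_i = f_i/40:
  p = 6/40 = 0.150000: log2(p) = -2.736966, -p*log2(p) = 0.410545
  p = 18/40 = 0.450000: log2(p) = -1.152003, -p*log2(p) = 0.518401
  p = 16/40 = 0.400000: log2(p) = -1.321928, -p*log2(p) = 0.528771
H = 0.410545 + 0.518401 + 0.528771 = 1.457717

H = 1.4577 bits/symbol


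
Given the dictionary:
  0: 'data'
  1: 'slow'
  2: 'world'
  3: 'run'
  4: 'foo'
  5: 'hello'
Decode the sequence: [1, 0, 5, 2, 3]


Look up each index in the dictionary:
  1 -> 'slow'
  0 -> 'data'
  5 -> 'hello'
  2 -> 'world'
  3 -> 'run'

Decoded: "slow data hello world run"


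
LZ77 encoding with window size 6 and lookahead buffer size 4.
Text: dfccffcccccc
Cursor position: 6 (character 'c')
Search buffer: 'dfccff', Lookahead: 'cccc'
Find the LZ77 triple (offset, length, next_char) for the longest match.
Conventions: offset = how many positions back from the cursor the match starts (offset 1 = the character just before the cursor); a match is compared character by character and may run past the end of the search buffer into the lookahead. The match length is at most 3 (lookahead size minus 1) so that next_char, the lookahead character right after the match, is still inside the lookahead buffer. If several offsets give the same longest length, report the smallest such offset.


Try each offset into the search buffer:
  offset=1 (pos 5, char 'f'): match length 0
  offset=2 (pos 4, char 'f'): match length 0
  offset=3 (pos 3, char 'c'): match length 1
  offset=4 (pos 2, char 'c'): match length 2
  offset=5 (pos 1, char 'f'): match length 0
  offset=6 (pos 0, char 'd'): match length 0
Longest match has length 2 at offset 4.
next_char = character at position 6 + 2 = 8 -> 'c'

Best match: offset=4, length=2 (matching 'cc' starting at position 2)
LZ77 triple: (4, 2, 'c')


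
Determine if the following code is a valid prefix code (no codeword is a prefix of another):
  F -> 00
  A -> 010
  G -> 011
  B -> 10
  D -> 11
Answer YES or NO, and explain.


Checking each pair (does one codeword prefix another?):
  F='00' vs A='010': no prefix
  F='00' vs G='011': no prefix
  F='00' vs B='10': no prefix
  F='00' vs D='11': no prefix
  A='010' vs F='00': no prefix
  A='010' vs G='011': no prefix
  A='010' vs B='10': no prefix
  A='010' vs D='11': no prefix
  G='011' vs F='00': no prefix
  G='011' vs A='010': no prefix
  G='011' vs B='10': no prefix
  G='011' vs D='11': no prefix
  B='10' vs F='00': no prefix
  B='10' vs A='010': no prefix
  B='10' vs G='011': no prefix
  B='10' vs D='11': no prefix
  D='11' vs F='00': no prefix
  D='11' vs A='010': no prefix
  D='11' vs G='011': no prefix
  D='11' vs B='10': no prefix
No violation found over all pairs.

YES -- this is a valid prefix code. No codeword is a prefix of any other codeword.


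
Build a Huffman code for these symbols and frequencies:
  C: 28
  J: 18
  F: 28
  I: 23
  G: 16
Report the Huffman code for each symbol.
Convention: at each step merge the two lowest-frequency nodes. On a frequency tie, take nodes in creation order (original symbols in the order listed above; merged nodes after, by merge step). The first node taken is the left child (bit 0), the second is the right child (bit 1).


Huffman tree construction:
Step 1: Merge G(16) + J(18) = 34
Step 2: Merge I(23) + C(28) = 51
Step 3: Merge F(28) + (G+J)(34) = 62
Step 4: Merge (I+C)(51) + (F+(G+J))(62) = 113
Read each symbol's code off the tree from the root (left child = 0, right child = 1).

Codes:
  C: 01 (length 2)
  J: 111 (length 3)
  F: 10 (length 2)
  I: 00 (length 2)
  G: 110 (length 3)
Average code length: 260/113 = 2.3009 bits/symbol


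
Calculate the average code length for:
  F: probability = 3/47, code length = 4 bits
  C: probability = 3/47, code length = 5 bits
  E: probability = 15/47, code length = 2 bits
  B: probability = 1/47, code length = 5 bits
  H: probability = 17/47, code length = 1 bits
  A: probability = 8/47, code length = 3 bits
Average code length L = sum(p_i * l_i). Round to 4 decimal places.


Weighted contributions p_i * l_i:
  F: (3/47) * 4 = 12/47
  C: (3/47) * 5 = 15/47
  E: (15/47) * 2 = 30/47
  B: (1/47) * 5 = 5/47
  H: (17/47) * 1 = 17/47
  A: (8/47) * 3 = 24/47
Sum = (12 + 15 + 30 + 5 + 17 + 24)/47 = 103/47

L = 103/47 = 2.1915 bits/symbol


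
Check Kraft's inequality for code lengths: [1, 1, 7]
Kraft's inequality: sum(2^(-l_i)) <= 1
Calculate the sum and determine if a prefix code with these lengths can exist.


Sum = 2^(-1) + 2^(-1) + 2^(-7)
    = 0.5 + 0.5 + 0.0078125
    = 129/128 = 1.0078125
Since 1.0078125 > 1, Kraft's inequality is NOT satisfied.
A prefix code with these lengths CANNOT exist.

Kraft sum = 1.0078125. Not satisfied.


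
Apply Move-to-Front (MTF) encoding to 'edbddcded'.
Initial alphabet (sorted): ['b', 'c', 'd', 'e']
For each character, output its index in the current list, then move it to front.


MTF encoding:
'e': index 3 in ['b', 'c', 'd', 'e'] -> ['e', 'b', 'c', 'd']
'd': index 3 in ['e', 'b', 'c', 'd'] -> ['d', 'e', 'b', 'c']
'b': index 2 in ['d', 'e', 'b', 'c'] -> ['b', 'd', 'e', 'c']
'd': index 1 in ['b', 'd', 'e', 'c'] -> ['d', 'b', 'e', 'c']
'd': index 0 in ['d', 'b', 'e', 'c'] -> ['d', 'b', 'e', 'c']
'c': index 3 in ['d', 'b', 'e', 'c'] -> ['c', 'd', 'b', 'e']
'd': index 1 in ['c', 'd', 'b', 'e'] -> ['d', 'c', 'b', 'e']
'e': index 3 in ['d', 'c', 'b', 'e'] -> ['e', 'd', 'c', 'b']
'd': index 1 in ['e', 'd', 'c', 'b'] -> ['d', 'e', 'c', 'b']


Output: [3, 3, 2, 1, 0, 3, 1, 3, 1]


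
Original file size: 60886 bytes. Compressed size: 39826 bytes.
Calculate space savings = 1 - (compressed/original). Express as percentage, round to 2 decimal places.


ratio = compressed/original = 39826/60886 = 0.654108
savings = 1 - ratio = 1 - 0.654108 = 0.345892
as a percentage: 0.345892 * 100 = 34.59%

Space savings = 1 - 39826/60886 = 34.59%


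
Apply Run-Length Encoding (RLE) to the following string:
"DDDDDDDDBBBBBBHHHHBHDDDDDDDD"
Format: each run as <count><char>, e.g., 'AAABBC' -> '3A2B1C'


Scanning runs left to right:
  i=0: run of 'D' x 8 -> '8D'
  i=8: run of 'B' x 6 -> '6B'
  i=14: run of 'H' x 4 -> '4H'
  i=18: run of 'B' x 1 -> '1B'
  i=19: run of 'H' x 1 -> '1H'
  i=20: run of 'D' x 8 -> '8D'

RLE = 8D6B4H1B1H8D


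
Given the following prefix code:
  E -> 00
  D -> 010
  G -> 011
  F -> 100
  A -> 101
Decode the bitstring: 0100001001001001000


Decoding step by step:
Bits 010 -> D
Bits 00 -> E
Bits 010 -> D
Bits 010 -> D
Bits 010 -> D
Bits 010 -> D
Bits 00 -> E


Decoded message: DEDDDDE


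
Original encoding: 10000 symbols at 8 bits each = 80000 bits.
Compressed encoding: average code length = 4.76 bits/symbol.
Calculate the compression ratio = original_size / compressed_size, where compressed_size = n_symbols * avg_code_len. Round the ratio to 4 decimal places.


original_size = n_symbols * orig_bits = 10000 * 8 = 80000 bits
compressed_size = n_symbols * avg_code_len = 10000 * 4.76 = 47600.0 bits
ratio = original_size / compressed_size = 80000 / 47600.0 = 1.6807

Compression ratio = 1.6807


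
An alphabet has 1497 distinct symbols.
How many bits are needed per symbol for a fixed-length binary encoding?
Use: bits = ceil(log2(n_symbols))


log2(1497) = 10.5479
Bracket: 2^10 = 1024 < 1497 <= 2^11 = 2048
So ceil(log2(1497)) = 11

bits = ceil(log2(1497)) = ceil(10.5479) = 11 bits


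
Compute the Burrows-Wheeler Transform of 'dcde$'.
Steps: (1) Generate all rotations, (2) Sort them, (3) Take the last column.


Rotations (sorted):
  0: $dcde -> last char: e
  1: cde$d -> last char: d
  2: dcde$ -> last char: $
  3: de$dc -> last char: c
  4: e$dcd -> last char: d


BWT = ed$cd


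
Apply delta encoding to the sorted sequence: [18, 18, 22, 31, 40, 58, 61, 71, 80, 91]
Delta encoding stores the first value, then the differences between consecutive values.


First value: 18
Deltas:
  18 - 18 = 0
  22 - 18 = 4
  31 - 22 = 9
  40 - 31 = 9
  58 - 40 = 18
  61 - 58 = 3
  71 - 61 = 10
  80 - 71 = 9
  91 - 80 = 11


Delta encoded: [18, 0, 4, 9, 9, 18, 3, 10, 9, 11]


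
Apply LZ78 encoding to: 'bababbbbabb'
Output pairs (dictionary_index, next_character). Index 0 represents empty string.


LZ78 encoding steps:
Dictionary: {0: ''}
Step 1: w='' (idx 0), next='b' -> output (0, 'b'), add 'b' as idx 1
Step 2: w='' (idx 0), next='a' -> output (0, 'a'), add 'a' as idx 2
Step 3: w='b' (idx 1), next='a' -> output (1, 'a'), add 'ba' as idx 3
Step 4: w='b' (idx 1), next='b' -> output (1, 'b'), add 'bb' as idx 4
Step 5: w='bb' (idx 4), next='a' -> output (4, 'a'), add 'bba' as idx 5
Step 6: w='bb' (idx 4), end of input -> output (4, '')


Encoded: [(0, 'b'), (0, 'a'), (1, 'a'), (1, 'b'), (4, 'a'), (4, '')]


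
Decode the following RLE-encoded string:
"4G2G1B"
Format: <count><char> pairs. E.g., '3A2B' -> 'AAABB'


Expanding each <count><char> pair:
  4G -> 'GGGG'
  2G -> 'GG'
  1B -> 'B'

Decoded = GGGGGGB


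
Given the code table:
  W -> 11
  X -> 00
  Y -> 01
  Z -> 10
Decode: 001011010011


Decoding:
00 -> X
10 -> Z
11 -> W
01 -> Y
00 -> X
11 -> W


Result: XZWYXW


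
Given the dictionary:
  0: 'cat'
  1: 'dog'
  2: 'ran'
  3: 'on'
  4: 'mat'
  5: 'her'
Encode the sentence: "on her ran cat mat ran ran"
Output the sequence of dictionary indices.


Look up each word in the dictionary:
  'on' -> 3
  'her' -> 5
  'ran' -> 2
  'cat' -> 0
  'mat' -> 4
  'ran' -> 2
  'ran' -> 2

Encoded: [3, 5, 2, 0, 4, 2, 2]


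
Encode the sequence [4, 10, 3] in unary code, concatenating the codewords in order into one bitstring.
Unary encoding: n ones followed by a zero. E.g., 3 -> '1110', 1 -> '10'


Encode each number as n ones followed by a terminating 0:
  4 -> 11110 (5 bits)
  10 -> 11111111110 (11 bits)
  3 -> 1110 (4 bits)
Total length = 5 + 11 + 4 = 20 bits.

Unary([4, 10, 3]) = 11110111111111101110 (20 bits)


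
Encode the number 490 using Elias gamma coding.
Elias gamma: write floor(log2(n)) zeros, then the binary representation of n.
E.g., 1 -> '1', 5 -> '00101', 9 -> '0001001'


num_bits = floor(log2(490)) + 1 = 9
leading_zeros = num_bits - 1 = 8
binary(490) = 111101010

Elias gamma(490) = '00000000' + '111101010' = 00000000111101010 (17 bits)


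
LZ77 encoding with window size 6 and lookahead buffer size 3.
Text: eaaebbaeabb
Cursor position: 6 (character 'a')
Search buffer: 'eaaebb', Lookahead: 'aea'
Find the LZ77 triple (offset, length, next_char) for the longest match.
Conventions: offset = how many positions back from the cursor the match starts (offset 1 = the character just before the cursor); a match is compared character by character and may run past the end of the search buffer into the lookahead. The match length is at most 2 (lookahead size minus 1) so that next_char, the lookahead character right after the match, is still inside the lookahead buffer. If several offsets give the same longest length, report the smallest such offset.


Try each offset into the search buffer:
  offset=1 (pos 5, char 'b'): match length 0
  offset=2 (pos 4, char 'b'): match length 0
  offset=3 (pos 3, char 'e'): match length 0
  offset=4 (pos 2, char 'a'): match length 2
  offset=5 (pos 1, char 'a'): match length 1
  offset=6 (pos 0, char 'e'): match length 0
Longest match has length 2 at offset 4.
next_char = character at position 6 + 2 = 8 -> 'a'

Best match: offset=4, length=2 (matching 'ae' starting at position 2)
LZ77 triple: (4, 2, 'a')


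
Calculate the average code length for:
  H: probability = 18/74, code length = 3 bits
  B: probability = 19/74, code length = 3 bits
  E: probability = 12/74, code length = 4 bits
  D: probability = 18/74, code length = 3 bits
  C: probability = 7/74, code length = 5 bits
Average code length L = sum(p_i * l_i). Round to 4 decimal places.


Weighted contributions p_i * l_i:
  H: (18/74) * 3 = 54/74
  B: (19/74) * 3 = 57/74
  E: (12/74) * 4 = 48/74
  D: (18/74) * 3 = 54/74
  C: (7/74) * 5 = 35/74
Sum = (54 + 57 + 48 + 54 + 35)/74 = 248/74

L = 248/74 = 3.3514 bits/symbol


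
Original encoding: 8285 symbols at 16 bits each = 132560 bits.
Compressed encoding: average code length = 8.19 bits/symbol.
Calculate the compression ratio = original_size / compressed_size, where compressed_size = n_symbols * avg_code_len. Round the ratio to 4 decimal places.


original_size = n_symbols * orig_bits = 8285 * 16 = 132560 bits
compressed_size = n_symbols * avg_code_len = 8285 * 8.19 = 67854.15 bits
ratio = original_size / compressed_size = 132560 / 67854.15 = 1.9536

Compression ratio = 1.9536


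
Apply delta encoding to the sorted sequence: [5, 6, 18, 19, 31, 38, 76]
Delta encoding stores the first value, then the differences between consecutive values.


First value: 5
Deltas:
  6 - 5 = 1
  18 - 6 = 12
  19 - 18 = 1
  31 - 19 = 12
  38 - 31 = 7
  76 - 38 = 38


Delta encoded: [5, 1, 12, 1, 12, 7, 38]


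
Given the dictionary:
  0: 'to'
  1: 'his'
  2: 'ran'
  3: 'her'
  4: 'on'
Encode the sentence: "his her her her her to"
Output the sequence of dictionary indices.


Look up each word in the dictionary:
  'his' -> 1
  'her' -> 3
  'her' -> 3
  'her' -> 3
  'her' -> 3
  'to' -> 0

Encoded: [1, 3, 3, 3, 3, 0]


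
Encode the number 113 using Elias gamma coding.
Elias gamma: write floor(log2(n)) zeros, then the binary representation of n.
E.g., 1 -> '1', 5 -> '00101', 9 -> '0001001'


num_bits = floor(log2(113)) + 1 = 7
leading_zeros = num_bits - 1 = 6
binary(113) = 1110001

Elias gamma(113) = '000000' + '1110001' = 0000001110001 (13 bits)


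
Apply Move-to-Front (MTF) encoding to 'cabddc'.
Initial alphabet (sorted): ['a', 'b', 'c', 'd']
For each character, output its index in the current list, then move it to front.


MTF encoding:
'c': index 2 in ['a', 'b', 'c', 'd'] -> ['c', 'a', 'b', 'd']
'a': index 1 in ['c', 'a', 'b', 'd'] -> ['a', 'c', 'b', 'd']
'b': index 2 in ['a', 'c', 'b', 'd'] -> ['b', 'a', 'c', 'd']
'd': index 3 in ['b', 'a', 'c', 'd'] -> ['d', 'b', 'a', 'c']
'd': index 0 in ['d', 'b', 'a', 'c'] -> ['d', 'b', 'a', 'c']
'c': index 3 in ['d', 'b', 'a', 'c'] -> ['c', 'd', 'b', 'a']


Output: [2, 1, 2, 3, 0, 3]


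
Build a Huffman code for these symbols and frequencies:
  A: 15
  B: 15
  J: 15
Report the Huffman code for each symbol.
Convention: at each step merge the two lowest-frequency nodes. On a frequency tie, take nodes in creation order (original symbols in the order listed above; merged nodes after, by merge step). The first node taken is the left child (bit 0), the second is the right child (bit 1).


Huffman tree construction:
Step 1: Merge A(15) + B(15) = 30
Step 2: Merge J(15) + (A+B)(30) = 45
Read each symbol's code off the tree from the root (left child = 0, right child = 1).

Codes:
  A: 10 (length 2)
  B: 11 (length 2)
  J: 0 (length 1)
Average code length: 75/45 = 1.6667 bits/symbol


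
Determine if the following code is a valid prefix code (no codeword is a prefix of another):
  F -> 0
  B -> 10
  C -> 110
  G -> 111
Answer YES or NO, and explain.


Checking each pair (does one codeword prefix another?):
  F='0' vs B='10': no prefix
  F='0' vs C='110': no prefix
  F='0' vs G='111': no prefix
  B='10' vs F='0': no prefix
  B='10' vs C='110': no prefix
  B='10' vs G='111': no prefix
  C='110' vs F='0': no prefix
  C='110' vs B='10': no prefix
  C='110' vs G='111': no prefix
  G='111' vs F='0': no prefix
  G='111' vs B='10': no prefix
  G='111' vs C='110': no prefix
No violation found over all pairs.

YES -- this is a valid prefix code. No codeword is a prefix of any other codeword.


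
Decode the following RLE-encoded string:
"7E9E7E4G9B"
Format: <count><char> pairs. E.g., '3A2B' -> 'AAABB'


Expanding each <count><char> pair:
  7E -> 'EEEEEEE'
  9E -> 'EEEEEEEEE'
  7E -> 'EEEEEEE'
  4G -> 'GGGG'
  9B -> 'BBBBBBBBB'

Decoded = EEEEEEEEEEEEEEEEEEEEEEEGGGGBBBBBBBBB


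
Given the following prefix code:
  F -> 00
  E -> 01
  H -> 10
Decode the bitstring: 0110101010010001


Decoding step by step:
Bits 01 -> E
Bits 10 -> H
Bits 10 -> H
Bits 10 -> H
Bits 10 -> H
Bits 01 -> E
Bits 00 -> F
Bits 01 -> E


Decoded message: EHHHHEFE


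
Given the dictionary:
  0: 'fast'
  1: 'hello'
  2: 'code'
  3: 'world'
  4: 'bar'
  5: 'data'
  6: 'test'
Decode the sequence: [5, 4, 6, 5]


Look up each index in the dictionary:
  5 -> 'data'
  4 -> 'bar'
  6 -> 'test'
  5 -> 'data'

Decoded: "data bar test data"


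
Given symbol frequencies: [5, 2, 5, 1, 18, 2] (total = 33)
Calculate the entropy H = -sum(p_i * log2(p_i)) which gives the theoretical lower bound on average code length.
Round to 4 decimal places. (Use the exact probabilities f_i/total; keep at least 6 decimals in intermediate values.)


Per-symbol terms -p_i * log2(p_i) with p_i = f_i/33:
  p = 5/33 = 0.151515: log2(p) = -2.722466, -p*log2(p) = 0.412495
  p = 2/33 = 0.060606: log2(p) = -4.044394, -p*log2(p) = 0.245115
  p = 5/33 = 0.151515: log2(p) = -2.722466, -p*log2(p) = 0.412495
  p = 1/33 = 0.030303: log2(p) = -5.044394, -p*log2(p) = 0.152860
  p = 18/33 = 0.545455: log2(p) = -0.874469, -p*log2(p) = 0.476983
  p = 2/33 = 0.060606: log2(p) = -4.044394, -p*log2(p) = 0.245115
H = 0.412495 + 0.245115 + 0.412495 + 0.152860 + 0.476983 + 0.245115 = 1.945063

H = 1.9451 bits/symbol


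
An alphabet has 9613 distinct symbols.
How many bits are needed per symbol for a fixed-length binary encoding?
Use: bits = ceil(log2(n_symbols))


log2(9613) = 13.2308
Bracket: 2^13 = 8192 < 9613 <= 2^14 = 16384
So ceil(log2(9613)) = 14

bits = ceil(log2(9613)) = ceil(13.2308) = 14 bits


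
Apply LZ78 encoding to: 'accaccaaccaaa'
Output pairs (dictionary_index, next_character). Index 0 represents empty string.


LZ78 encoding steps:
Dictionary: {0: ''}
Step 1: w='' (idx 0), next='a' -> output (0, 'a'), add 'a' as idx 1
Step 2: w='' (idx 0), next='c' -> output (0, 'c'), add 'c' as idx 2
Step 3: w='c' (idx 2), next='a' -> output (2, 'a'), add 'ca' as idx 3
Step 4: w='c' (idx 2), next='c' -> output (2, 'c'), add 'cc' as idx 4
Step 5: w='a' (idx 1), next='a' -> output (1, 'a'), add 'aa' as idx 5
Step 6: w='cc' (idx 4), next='a' -> output (4, 'a'), add 'cca' as idx 6
Step 7: w='aa' (idx 5), end of input -> output (5, '')


Encoded: [(0, 'a'), (0, 'c'), (2, 'a'), (2, 'c'), (1, 'a'), (4, 'a'), (5, '')]


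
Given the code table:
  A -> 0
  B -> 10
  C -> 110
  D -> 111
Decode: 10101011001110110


Decoding:
10 -> B
10 -> B
10 -> B
110 -> C
0 -> A
111 -> D
0 -> A
110 -> C


Result: BBBCADAC


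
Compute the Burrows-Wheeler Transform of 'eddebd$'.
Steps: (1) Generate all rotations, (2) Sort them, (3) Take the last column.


Rotations (sorted):
  0: $eddebd -> last char: d
  1: bd$edde -> last char: e
  2: d$eddeb -> last char: b
  3: ddebd$e -> last char: e
  4: debd$ed -> last char: d
  5: ebd$edd -> last char: d
  6: eddebd$ -> last char: $


BWT = debedd$


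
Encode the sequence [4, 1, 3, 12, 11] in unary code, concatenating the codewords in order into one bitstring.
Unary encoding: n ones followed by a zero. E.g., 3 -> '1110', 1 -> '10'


Encode each number as n ones followed by a terminating 0:
  4 -> 11110 (5 bits)
  1 -> 10 (2 bits)
  3 -> 1110 (4 bits)
  12 -> 1111111111110 (13 bits)
  11 -> 111111111110 (12 bits)
Total length = 5 + 2 + 4 + 13 + 12 = 36 bits.

Unary([4, 1, 3, 12, 11]) = 111101011101111111111110111111111110 (36 bits)


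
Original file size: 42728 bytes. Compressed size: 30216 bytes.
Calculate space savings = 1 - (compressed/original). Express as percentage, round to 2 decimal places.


ratio = compressed/original = 30216/42728 = 0.707171
savings = 1 - ratio = 1 - 0.707171 = 0.292829
as a percentage: 0.292829 * 100 = 29.28%

Space savings = 1 - 30216/42728 = 29.28%


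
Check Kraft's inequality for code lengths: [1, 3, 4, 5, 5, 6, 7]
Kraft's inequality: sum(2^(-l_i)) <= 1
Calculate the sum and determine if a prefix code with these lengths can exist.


Sum = 2^(-1) + 2^(-3) + 2^(-4) + 2^(-5) + 2^(-5) + 2^(-6) + 2^(-7)
    = 0.5 + 0.125 + 0.0625 + 0.03125 + 0.03125 + 0.015625 + 0.0078125
    = 99/128 = 0.7734375
Since 0.7734375 <= 1, Kraft's inequality IS satisfied.
A prefix code with these lengths CAN exist.

Kraft sum = 0.7734375. Satisfied.


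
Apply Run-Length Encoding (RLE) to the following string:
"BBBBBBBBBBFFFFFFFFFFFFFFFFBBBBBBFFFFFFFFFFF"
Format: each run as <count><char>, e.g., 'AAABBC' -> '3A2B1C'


Scanning runs left to right:
  i=0: run of 'B' x 10 -> '10B'
  i=10: run of 'F' x 16 -> '16F'
  i=26: run of 'B' x 6 -> '6B'
  i=32: run of 'F' x 11 -> '11F'

RLE = 10B16F6B11F


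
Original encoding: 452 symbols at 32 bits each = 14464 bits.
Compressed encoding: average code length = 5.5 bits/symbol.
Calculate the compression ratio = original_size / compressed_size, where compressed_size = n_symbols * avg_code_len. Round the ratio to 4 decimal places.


original_size = n_symbols * orig_bits = 452 * 32 = 14464 bits
compressed_size = n_symbols * avg_code_len = 452 * 5.5 = 2486.0 bits
ratio = original_size / compressed_size = 14464 / 2486.0 = 5.8182

Compression ratio = 5.8182


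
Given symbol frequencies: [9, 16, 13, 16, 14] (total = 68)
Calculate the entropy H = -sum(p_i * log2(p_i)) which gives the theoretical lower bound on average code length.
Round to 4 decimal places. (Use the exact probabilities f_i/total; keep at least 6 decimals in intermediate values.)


Per-symbol terms -p_i * log2(p_i) with p_i = f_i/68:
  p = 9/68 = 0.132353: log2(p) = -2.917538, -p*log2(p) = 0.386145
  p = 16/68 = 0.235294: log2(p) = -2.087463, -p*log2(p) = 0.491168
  p = 13/68 = 0.191176: log2(p) = -2.387023, -p*log2(p) = 0.456343
  p = 16/68 = 0.235294: log2(p) = -2.087463, -p*log2(p) = 0.491168
  p = 14/68 = 0.205882: log2(p) = -2.280108, -p*log2(p) = 0.469434
H = 0.386145 + 0.491168 + 0.456343 + 0.491168 + 0.469434 = 2.294258

H = 2.2943 bits/symbol


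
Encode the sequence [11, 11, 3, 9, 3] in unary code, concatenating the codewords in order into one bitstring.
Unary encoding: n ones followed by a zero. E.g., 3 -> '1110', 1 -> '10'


Encode each number as n ones followed by a terminating 0:
  11 -> 111111111110 (12 bits)
  11 -> 111111111110 (12 bits)
  3 -> 1110 (4 bits)
  9 -> 1111111110 (10 bits)
  3 -> 1110 (4 bits)
Total length = 12 + 12 + 4 + 10 + 4 = 42 bits.

Unary([11, 11, 3, 9, 3]) = 111111111110111111111110111011111111101110 (42 bits)


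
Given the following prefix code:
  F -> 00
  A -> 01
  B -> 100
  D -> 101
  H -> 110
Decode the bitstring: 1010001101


Decoding step by step:
Bits 101 -> D
Bits 00 -> F
Bits 01 -> A
Bits 101 -> D


Decoded message: DFAD


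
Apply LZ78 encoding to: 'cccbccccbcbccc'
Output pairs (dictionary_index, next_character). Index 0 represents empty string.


LZ78 encoding steps:
Dictionary: {0: ''}
Step 1: w='' (idx 0), next='c' -> output (0, 'c'), add 'c' as idx 1
Step 2: w='c' (idx 1), next='c' -> output (1, 'c'), add 'cc' as idx 2
Step 3: w='' (idx 0), next='b' -> output (0, 'b'), add 'b' as idx 3
Step 4: w='cc' (idx 2), next='c' -> output (2, 'c'), add 'ccc' as idx 4
Step 5: w='c' (idx 1), next='b' -> output (1, 'b'), add 'cb' as idx 5
Step 6: w='cb' (idx 5), next='c' -> output (5, 'c'), add 'cbc' as idx 6
Step 7: w='cc' (idx 2), end of input -> output (2, '')


Encoded: [(0, 'c'), (1, 'c'), (0, 'b'), (2, 'c'), (1, 'b'), (5, 'c'), (2, '')]


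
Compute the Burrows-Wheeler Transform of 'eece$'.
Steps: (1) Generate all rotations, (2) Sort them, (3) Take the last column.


Rotations (sorted):
  0: $eece -> last char: e
  1: ce$ee -> last char: e
  2: e$eec -> last char: c
  3: ece$e -> last char: e
  4: eece$ -> last char: $


BWT = eece$


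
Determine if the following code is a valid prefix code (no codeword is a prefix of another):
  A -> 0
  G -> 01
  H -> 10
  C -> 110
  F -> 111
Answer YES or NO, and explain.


Checking each pair (does one codeword prefix another?):
  A='0' vs G='01': prefix -- VIOLATION

NO -- this is NOT a valid prefix code. A (0) is a prefix of G (01).


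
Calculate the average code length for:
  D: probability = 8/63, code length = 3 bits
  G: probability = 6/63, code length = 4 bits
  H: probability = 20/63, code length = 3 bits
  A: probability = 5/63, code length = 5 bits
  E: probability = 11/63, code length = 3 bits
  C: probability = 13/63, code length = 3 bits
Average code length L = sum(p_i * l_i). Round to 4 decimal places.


Weighted contributions p_i * l_i:
  D: (8/63) * 3 = 24/63
  G: (6/63) * 4 = 24/63
  H: (20/63) * 3 = 60/63
  A: (5/63) * 5 = 25/63
  E: (11/63) * 3 = 33/63
  C: (13/63) * 3 = 39/63
Sum = (24 + 24 + 60 + 25 + 33 + 39)/63 = 205/63

L = 205/63 = 3.2540 bits/symbol


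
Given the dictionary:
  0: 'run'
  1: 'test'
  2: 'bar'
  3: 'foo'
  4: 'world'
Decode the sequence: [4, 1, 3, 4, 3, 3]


Look up each index in the dictionary:
  4 -> 'world'
  1 -> 'test'
  3 -> 'foo'
  4 -> 'world'
  3 -> 'foo'
  3 -> 'foo'

Decoded: "world test foo world foo foo"


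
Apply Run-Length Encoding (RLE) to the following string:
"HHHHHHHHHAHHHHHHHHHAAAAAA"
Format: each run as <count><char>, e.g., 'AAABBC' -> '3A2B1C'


Scanning runs left to right:
  i=0: run of 'H' x 9 -> '9H'
  i=9: run of 'A' x 1 -> '1A'
  i=10: run of 'H' x 9 -> '9H'
  i=19: run of 'A' x 6 -> '6A'

RLE = 9H1A9H6A


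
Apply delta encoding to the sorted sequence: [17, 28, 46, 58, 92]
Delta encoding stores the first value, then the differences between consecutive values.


First value: 17
Deltas:
  28 - 17 = 11
  46 - 28 = 18
  58 - 46 = 12
  92 - 58 = 34


Delta encoded: [17, 11, 18, 12, 34]


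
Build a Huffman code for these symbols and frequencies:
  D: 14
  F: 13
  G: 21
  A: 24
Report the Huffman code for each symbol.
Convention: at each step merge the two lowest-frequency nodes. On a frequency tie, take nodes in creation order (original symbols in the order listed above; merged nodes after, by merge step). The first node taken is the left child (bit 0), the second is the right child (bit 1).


Huffman tree construction:
Step 1: Merge F(13) + D(14) = 27
Step 2: Merge G(21) + A(24) = 45
Step 3: Merge (F+D)(27) + (G+A)(45) = 72
Read each symbol's code off the tree from the root (left child = 0, right child = 1).

Codes:
  D: 01 (length 2)
  F: 00 (length 2)
  G: 10 (length 2)
  A: 11 (length 2)
Average code length: 144/72 = 2.0000 bits/symbol
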